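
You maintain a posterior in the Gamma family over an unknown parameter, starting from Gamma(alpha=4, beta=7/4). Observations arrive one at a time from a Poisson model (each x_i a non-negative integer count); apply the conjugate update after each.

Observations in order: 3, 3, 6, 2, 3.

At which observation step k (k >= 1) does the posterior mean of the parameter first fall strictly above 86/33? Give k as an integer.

obs 1: x=3 → posterior Gamma(7, 11/4)
obs 2: x=3 → posterior Gamma(10, 15/4)
obs 3: x=6 → posterior Gamma(16, 19/4)
obs 4: x=2 → posterior Gamma(18, 23/4)
obs 5: x=3 → posterior Gamma(21, 27/4)

k = 2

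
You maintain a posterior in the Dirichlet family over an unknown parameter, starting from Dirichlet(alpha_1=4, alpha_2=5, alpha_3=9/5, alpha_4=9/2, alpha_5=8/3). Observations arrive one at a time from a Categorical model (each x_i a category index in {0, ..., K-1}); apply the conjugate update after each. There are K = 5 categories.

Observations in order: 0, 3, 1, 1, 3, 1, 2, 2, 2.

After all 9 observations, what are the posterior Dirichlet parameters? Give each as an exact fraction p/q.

obs 1: x=0 → posterior Dirichlet(5, 5, 9/5, 9/2, 8/3)
obs 2: x=3 → posterior Dirichlet(5, 5, 9/5, 11/2, 8/3)
obs 3: x=1 → posterior Dirichlet(5, 6, 9/5, 11/2, 8/3)
obs 4: x=1 → posterior Dirichlet(5, 7, 9/5, 11/2, 8/3)
obs 5: x=3 → posterior Dirichlet(5, 7, 9/5, 13/2, 8/3)
obs 6: x=1 → posterior Dirichlet(5, 8, 9/5, 13/2, 8/3)
obs 7: x=2 → posterior Dirichlet(5, 8, 14/5, 13/2, 8/3)
obs 8: x=2 → posterior Dirichlet(5, 8, 19/5, 13/2, 8/3)
obs 9: x=2 → posterior Dirichlet(5, 8, 24/5, 13/2, 8/3)

alpha_1=5, alpha_2=8, alpha_3=24/5, alpha_4=13/2, alpha_5=8/3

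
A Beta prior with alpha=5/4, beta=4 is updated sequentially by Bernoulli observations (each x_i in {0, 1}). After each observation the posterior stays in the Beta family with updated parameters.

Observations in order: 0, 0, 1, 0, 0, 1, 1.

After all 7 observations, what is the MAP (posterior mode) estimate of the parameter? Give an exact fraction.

13/41

obs 1: x=0 → posterior Beta(5/4, 5)
obs 2: x=0 → posterior Beta(5/4, 6)
obs 3: x=1 → posterior Beta(9/4, 6)
obs 4: x=0 → posterior Beta(9/4, 7)
obs 5: x=0 → posterior Beta(9/4, 8)
obs 6: x=1 → posterior Beta(13/4, 8)
obs 7: x=1 → posterior Beta(17/4, 8)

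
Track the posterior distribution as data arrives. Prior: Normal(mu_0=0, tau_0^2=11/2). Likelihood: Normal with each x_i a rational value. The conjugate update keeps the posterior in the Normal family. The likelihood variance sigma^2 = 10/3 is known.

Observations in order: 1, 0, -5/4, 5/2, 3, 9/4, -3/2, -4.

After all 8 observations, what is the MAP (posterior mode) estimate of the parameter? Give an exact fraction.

obs 1: x=1 → posterior Normal(33/53, 110/53)
obs 2: x=0 → posterior Normal(33/86, 55/43)
obs 3: x=-5/4 → posterior Normal(-33/476, 110/119)
obs 4: x=5/2 → posterior Normal(297/608, 55/76)
obs 5: x=3 → posterior Normal(693/740, 22/37)
obs 6: x=9/4 → posterior Normal(495/436, 55/109)
obs 7: x=-3/2 → posterior Normal(198/251, 110/251)
obs 8: x=-4 → posterior Normal(33/142, 55/142)

33/142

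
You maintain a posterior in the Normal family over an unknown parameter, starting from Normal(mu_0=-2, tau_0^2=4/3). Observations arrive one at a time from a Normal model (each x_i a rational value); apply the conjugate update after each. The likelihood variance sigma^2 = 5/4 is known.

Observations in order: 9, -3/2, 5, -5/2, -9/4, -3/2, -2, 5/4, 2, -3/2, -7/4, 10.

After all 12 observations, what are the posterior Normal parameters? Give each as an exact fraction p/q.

mu_0=22/23, tau_0^2=20/207

obs 1: x=9 → posterior Normal(114/31, 20/31)
obs 2: x=-3/2 → posterior Normal(90/47, 20/47)
obs 3: x=5 → posterior Normal(170/63, 20/63)
obs 4: x=-5/2 → posterior Normal(130/79, 20/79)
obs 5: x=-9/4 → posterior Normal(94/95, 4/19)
obs 6: x=-3/2 → posterior Normal(70/111, 20/111)
obs 7: x=-2 → posterior Normal(38/127, 20/127)
obs 8: x=5/4 → posterior Normal(58/143, 20/143)
obs 9: x=2 → posterior Normal(30/53, 20/159)
obs 10: x=-3/2 → posterior Normal(66/175, 4/35)
obs 11: x=-7/4 → posterior Normal(38/191, 20/191)
obs 12: x=10 → posterior Normal(22/23, 20/207)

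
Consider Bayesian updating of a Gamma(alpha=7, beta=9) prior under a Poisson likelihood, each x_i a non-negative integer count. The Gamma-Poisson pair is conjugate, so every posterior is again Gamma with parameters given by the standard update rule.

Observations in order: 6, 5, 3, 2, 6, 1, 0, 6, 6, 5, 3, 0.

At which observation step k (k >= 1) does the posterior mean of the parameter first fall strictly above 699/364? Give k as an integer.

k = 5

obs 1: x=6 → posterior Gamma(13, 10)
obs 2: x=5 → posterior Gamma(18, 11)
obs 3: x=3 → posterior Gamma(21, 12)
obs 4: x=2 → posterior Gamma(23, 13)
obs 5: x=6 → posterior Gamma(29, 14)
obs 6: x=1 → posterior Gamma(30, 15)
obs 7: x=0 → posterior Gamma(30, 16)
obs 8: x=6 → posterior Gamma(36, 17)
obs 9: x=6 → posterior Gamma(42, 18)
obs 10: x=5 → posterior Gamma(47, 19)
obs 11: x=3 → posterior Gamma(50, 20)
obs 12: x=0 → posterior Gamma(50, 21)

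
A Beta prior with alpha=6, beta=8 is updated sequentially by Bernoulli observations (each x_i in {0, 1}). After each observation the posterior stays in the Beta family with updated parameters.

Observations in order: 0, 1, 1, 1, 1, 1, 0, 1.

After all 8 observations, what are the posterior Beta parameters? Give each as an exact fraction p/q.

alpha=12, beta=10

obs 1: x=0 → posterior Beta(6, 9)
obs 2: x=1 → posterior Beta(7, 9)
obs 3: x=1 → posterior Beta(8, 9)
obs 4: x=1 → posterior Beta(9, 9)
obs 5: x=1 → posterior Beta(10, 9)
obs 6: x=1 → posterior Beta(11, 9)
obs 7: x=0 → posterior Beta(11, 10)
obs 8: x=1 → posterior Beta(12, 10)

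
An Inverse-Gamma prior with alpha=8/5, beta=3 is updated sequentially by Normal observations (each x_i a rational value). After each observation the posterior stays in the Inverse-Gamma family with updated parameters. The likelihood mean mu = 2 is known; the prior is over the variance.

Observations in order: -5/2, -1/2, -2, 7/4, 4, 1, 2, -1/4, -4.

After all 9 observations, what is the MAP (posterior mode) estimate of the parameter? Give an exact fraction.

obs 1: x=-5/2 → posterior Inverse-Gamma(21/10, 105/8)
obs 2: x=-1/2 → posterior Inverse-Gamma(13/5, 65/4)
obs 3: x=-2 → posterior Inverse-Gamma(31/10, 97/4)
obs 4: x=7/4 → posterior Inverse-Gamma(18/5, 777/32)
obs 5: x=4 → posterior Inverse-Gamma(41/10, 841/32)
obs 6: x=1 → posterior Inverse-Gamma(23/5, 857/32)
obs 7: x=2 → posterior Inverse-Gamma(51/10, 857/32)
obs 8: x=-1/4 → posterior Inverse-Gamma(28/5, 469/16)
obs 9: x=-4 → posterior Inverse-Gamma(61/10, 757/16)

3785/568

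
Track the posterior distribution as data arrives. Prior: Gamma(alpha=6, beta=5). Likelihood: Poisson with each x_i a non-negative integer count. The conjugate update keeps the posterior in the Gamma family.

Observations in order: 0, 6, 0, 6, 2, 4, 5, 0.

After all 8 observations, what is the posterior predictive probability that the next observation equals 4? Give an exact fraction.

obs 1: x=0 → posterior Gamma(6, 6)
obs 2: x=6 → posterior Gamma(12, 7)
obs 3: x=0 → posterior Gamma(12, 8)
obs 4: x=6 → posterior Gamma(18, 9)
obs 5: x=2 → posterior Gamma(20, 10)
obs 6: x=4 → posterior Gamma(24, 11)
obs 7: x=5 → posterior Gamma(29, 12)
obs 8: x=0 → posterior Gamma(29, 13)

905913878323577122839275283891119635/8301091297931216229725775774632378368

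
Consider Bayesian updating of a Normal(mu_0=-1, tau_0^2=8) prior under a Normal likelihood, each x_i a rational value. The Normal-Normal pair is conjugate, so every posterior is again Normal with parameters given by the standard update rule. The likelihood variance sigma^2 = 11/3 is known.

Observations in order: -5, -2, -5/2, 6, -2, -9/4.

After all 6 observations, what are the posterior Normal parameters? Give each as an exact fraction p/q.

obs 1: x=-5 → posterior Normal(-131/35, 88/35)
obs 2: x=-2 → posterior Normal(-179/59, 88/59)
obs 3: x=-5/2 → posterior Normal(-239/83, 88/83)
obs 4: x=6 → posterior Normal(-95/107, 88/107)
obs 5: x=-2 → posterior Normal(-143/131, 88/131)
obs 6: x=-9/4 → posterior Normal(-197/155, 88/155)

mu_0=-197/155, tau_0^2=88/155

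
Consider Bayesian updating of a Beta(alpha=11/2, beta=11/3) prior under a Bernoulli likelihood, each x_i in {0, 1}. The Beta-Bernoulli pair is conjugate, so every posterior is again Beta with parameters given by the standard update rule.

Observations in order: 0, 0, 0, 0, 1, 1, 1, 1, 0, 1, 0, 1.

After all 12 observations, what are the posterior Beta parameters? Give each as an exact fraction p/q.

obs 1: x=0 → posterior Beta(11/2, 14/3)
obs 2: x=0 → posterior Beta(11/2, 17/3)
obs 3: x=0 → posterior Beta(11/2, 20/3)
obs 4: x=0 → posterior Beta(11/2, 23/3)
obs 5: x=1 → posterior Beta(13/2, 23/3)
obs 6: x=1 → posterior Beta(15/2, 23/3)
obs 7: x=1 → posterior Beta(17/2, 23/3)
obs 8: x=1 → posterior Beta(19/2, 23/3)
obs 9: x=0 → posterior Beta(19/2, 26/3)
obs 10: x=1 → posterior Beta(21/2, 26/3)
obs 11: x=0 → posterior Beta(21/2, 29/3)
obs 12: x=1 → posterior Beta(23/2, 29/3)

alpha=23/2, beta=29/3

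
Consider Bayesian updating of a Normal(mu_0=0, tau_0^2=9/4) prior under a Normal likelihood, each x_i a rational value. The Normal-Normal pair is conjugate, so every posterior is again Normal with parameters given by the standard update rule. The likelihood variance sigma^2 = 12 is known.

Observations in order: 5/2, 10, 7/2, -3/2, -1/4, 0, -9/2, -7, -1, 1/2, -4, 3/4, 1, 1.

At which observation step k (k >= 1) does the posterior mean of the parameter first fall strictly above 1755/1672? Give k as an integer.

obs 1: x=5/2 → posterior Normal(15/38, 36/19)
obs 2: x=10 → posterior Normal(75/44, 18/11)
obs 3: x=7/2 → posterior Normal(48/25, 36/25)
obs 4: x=-3/2 → posterior Normal(87/56, 9/7)
obs 5: x=-1/4 → posterior Normal(171/124, 36/31)
obs 6: x=0 → posterior Normal(171/136, 18/17)
obs 7: x=-9/2 → posterior Normal(117/148, 36/37)
obs 8: x=-7 → posterior Normal(33/160, 9/10)
obs 9: x=-1 → posterior Normal(21/172, 36/43)
obs 10: x=1/2 → posterior Normal(27/184, 18/23)
obs 11: x=-4 → posterior Normal(-3/28, 36/49)
obs 12: x=3/4 → posterior Normal(-3/52, 9/13)
obs 13: x=1 → posterior Normal(0, 36/55)
obs 14: x=1 → posterior Normal(3/58, 18/29)

k = 2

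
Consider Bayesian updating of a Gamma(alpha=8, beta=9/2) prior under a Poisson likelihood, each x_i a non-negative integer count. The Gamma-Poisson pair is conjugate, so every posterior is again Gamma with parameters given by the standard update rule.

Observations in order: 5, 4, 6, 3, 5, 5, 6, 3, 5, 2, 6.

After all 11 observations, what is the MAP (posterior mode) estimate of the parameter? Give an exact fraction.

114/31

obs 1: x=5 → posterior Gamma(13, 11/2)
obs 2: x=4 → posterior Gamma(17, 13/2)
obs 3: x=6 → posterior Gamma(23, 15/2)
obs 4: x=3 → posterior Gamma(26, 17/2)
obs 5: x=5 → posterior Gamma(31, 19/2)
obs 6: x=5 → posterior Gamma(36, 21/2)
obs 7: x=6 → posterior Gamma(42, 23/2)
obs 8: x=3 → posterior Gamma(45, 25/2)
obs 9: x=5 → posterior Gamma(50, 27/2)
obs 10: x=2 → posterior Gamma(52, 29/2)
obs 11: x=6 → posterior Gamma(58, 31/2)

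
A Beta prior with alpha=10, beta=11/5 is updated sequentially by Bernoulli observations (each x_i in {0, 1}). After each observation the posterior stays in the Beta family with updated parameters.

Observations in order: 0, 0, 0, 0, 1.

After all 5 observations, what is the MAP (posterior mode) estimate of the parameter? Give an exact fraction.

25/38

obs 1: x=0 → posterior Beta(10, 16/5)
obs 2: x=0 → posterior Beta(10, 21/5)
obs 3: x=0 → posterior Beta(10, 26/5)
obs 4: x=0 → posterior Beta(10, 31/5)
obs 5: x=1 → posterior Beta(11, 31/5)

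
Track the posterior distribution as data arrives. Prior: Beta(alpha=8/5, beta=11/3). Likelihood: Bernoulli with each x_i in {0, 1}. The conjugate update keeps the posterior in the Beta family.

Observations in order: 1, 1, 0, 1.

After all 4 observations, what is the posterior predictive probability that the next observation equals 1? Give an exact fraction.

69/139

obs 1: x=1 → posterior Beta(13/5, 11/3)
obs 2: x=1 → posterior Beta(18/5, 11/3)
obs 3: x=0 → posterior Beta(18/5, 14/3)
obs 4: x=1 → posterior Beta(23/5, 14/3)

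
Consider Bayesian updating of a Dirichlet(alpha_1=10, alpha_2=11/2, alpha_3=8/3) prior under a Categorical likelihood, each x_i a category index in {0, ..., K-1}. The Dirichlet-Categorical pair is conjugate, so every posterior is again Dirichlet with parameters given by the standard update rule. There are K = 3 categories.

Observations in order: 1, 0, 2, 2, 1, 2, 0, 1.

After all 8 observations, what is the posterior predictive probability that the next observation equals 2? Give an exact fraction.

34/157

obs 1: x=1 → posterior Dirichlet(10, 13/2, 8/3)
obs 2: x=0 → posterior Dirichlet(11, 13/2, 8/3)
obs 3: x=2 → posterior Dirichlet(11, 13/2, 11/3)
obs 4: x=2 → posterior Dirichlet(11, 13/2, 14/3)
obs 5: x=1 → posterior Dirichlet(11, 15/2, 14/3)
obs 6: x=2 → posterior Dirichlet(11, 15/2, 17/3)
obs 7: x=0 → posterior Dirichlet(12, 15/2, 17/3)
obs 8: x=1 → posterior Dirichlet(12, 17/2, 17/3)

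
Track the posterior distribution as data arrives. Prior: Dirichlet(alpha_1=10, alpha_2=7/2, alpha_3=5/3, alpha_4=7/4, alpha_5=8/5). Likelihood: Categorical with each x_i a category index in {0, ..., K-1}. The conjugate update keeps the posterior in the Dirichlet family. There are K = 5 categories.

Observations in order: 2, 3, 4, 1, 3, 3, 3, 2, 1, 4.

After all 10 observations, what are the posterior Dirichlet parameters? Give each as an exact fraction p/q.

obs 1: x=2 → posterior Dirichlet(10, 7/2, 8/3, 7/4, 8/5)
obs 2: x=3 → posterior Dirichlet(10, 7/2, 8/3, 11/4, 8/5)
obs 3: x=4 → posterior Dirichlet(10, 7/2, 8/3, 11/4, 13/5)
obs 4: x=1 → posterior Dirichlet(10, 9/2, 8/3, 11/4, 13/5)
obs 5: x=3 → posterior Dirichlet(10, 9/2, 8/3, 15/4, 13/5)
obs 6: x=3 → posterior Dirichlet(10, 9/2, 8/3, 19/4, 13/5)
obs 7: x=3 → posterior Dirichlet(10, 9/2, 8/3, 23/4, 13/5)
obs 8: x=2 → posterior Dirichlet(10, 9/2, 11/3, 23/4, 13/5)
obs 9: x=1 → posterior Dirichlet(10, 11/2, 11/3, 23/4, 13/5)
obs 10: x=4 → posterior Dirichlet(10, 11/2, 11/3, 23/4, 18/5)

alpha_1=10, alpha_2=11/2, alpha_3=11/3, alpha_4=23/4, alpha_5=18/5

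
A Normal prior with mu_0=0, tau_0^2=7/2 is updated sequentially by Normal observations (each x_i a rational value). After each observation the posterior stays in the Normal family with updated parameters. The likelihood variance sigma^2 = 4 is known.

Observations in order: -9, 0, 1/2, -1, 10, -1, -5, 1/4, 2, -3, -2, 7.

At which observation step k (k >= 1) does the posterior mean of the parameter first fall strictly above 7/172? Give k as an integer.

obs 1: x=-9 → posterior Normal(-21/5, 28/15)
obs 2: x=0 → posterior Normal(-63/22, 14/11)
obs 3: x=1/2 → posterior Normal(-119/58, 28/29)
obs 4: x=-1 → posterior Normal(-133/72, 7/9)
obs 5: x=10 → posterior Normal(7/86, 28/43)
obs 6: x=-1 → posterior Normal(-7/100, 14/25)
obs 7: x=-5 → posterior Normal(-77/114, 28/57)
obs 8: x=1/4 → posterior Normal(-147/256, 7/16)
obs 9: x=2 → posterior Normal(-91/284, 28/71)
obs 10: x=-3 → posterior Normal(-175/312, 14/39)
obs 11: x=-2 → posterior Normal(-231/340, 28/85)
obs 12: x=7 → posterior Normal(-35/368, 7/23)

k = 5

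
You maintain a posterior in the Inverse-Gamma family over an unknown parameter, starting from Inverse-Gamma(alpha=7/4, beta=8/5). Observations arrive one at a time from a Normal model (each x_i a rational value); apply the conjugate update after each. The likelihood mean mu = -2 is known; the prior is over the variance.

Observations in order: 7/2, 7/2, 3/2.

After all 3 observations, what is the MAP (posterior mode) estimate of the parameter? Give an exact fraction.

obs 1: x=7/2 → posterior Inverse-Gamma(9/4, 669/40)
obs 2: x=7/2 → posterior Inverse-Gamma(11/4, 637/20)
obs 3: x=3/2 → posterior Inverse-Gamma(13/4, 1519/40)

1519/170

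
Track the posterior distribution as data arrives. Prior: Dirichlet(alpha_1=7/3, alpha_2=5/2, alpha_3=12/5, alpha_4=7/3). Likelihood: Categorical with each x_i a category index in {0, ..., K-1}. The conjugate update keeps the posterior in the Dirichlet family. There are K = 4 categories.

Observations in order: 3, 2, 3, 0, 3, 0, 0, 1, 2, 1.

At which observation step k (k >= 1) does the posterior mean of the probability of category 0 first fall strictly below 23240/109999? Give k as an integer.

obs 1: x=3 → posterior Dirichlet(7/3, 5/2, 12/5, 10/3)
obs 2: x=2 → posterior Dirichlet(7/3, 5/2, 17/5, 10/3)
obs 3: x=3 → posterior Dirichlet(7/3, 5/2, 17/5, 13/3)
obs 4: x=0 → posterior Dirichlet(10/3, 5/2, 17/5, 13/3)
obs 5: x=3 → posterior Dirichlet(10/3, 5/2, 17/5, 16/3)
obs 6: x=0 → posterior Dirichlet(13/3, 5/2, 17/5, 16/3)
obs 7: x=0 → posterior Dirichlet(16/3, 5/2, 17/5, 16/3)
obs 8: x=1 → posterior Dirichlet(16/3, 7/2, 17/5, 16/3)
obs 9: x=2 → posterior Dirichlet(16/3, 7/2, 22/5, 16/3)
obs 10: x=1 → posterior Dirichlet(16/3, 9/2, 22/5, 16/3)

k = 2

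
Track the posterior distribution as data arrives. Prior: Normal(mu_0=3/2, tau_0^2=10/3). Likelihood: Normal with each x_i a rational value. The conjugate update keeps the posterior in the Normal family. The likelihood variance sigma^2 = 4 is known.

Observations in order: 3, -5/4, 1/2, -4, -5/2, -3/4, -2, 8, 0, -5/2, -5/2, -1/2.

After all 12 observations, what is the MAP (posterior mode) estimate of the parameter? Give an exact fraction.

-9/44

obs 1: x=3 → posterior Normal(24/11, 20/11)
obs 2: x=-5/4 → posterior Normal(71/64, 5/4)
obs 3: x=1/2 → posterior Normal(27/28, 20/21)
obs 4: x=-4 → posterior Normal(1/104, 10/13)
obs 5: x=-5/2 → posterior Normal(-49/124, 20/31)
obs 6: x=-3/4 → posterior Normal(-4/9, 5/9)
obs 7: x=-2 → posterior Normal(-26/41, 20/41)
obs 8: x=8 → posterior Normal(7/23, 10/23)
obs 9: x=0 → posterior Normal(14/51, 20/51)
obs 10: x=-5/2 → posterior Normal(3/112, 5/14)
obs 11: x=-5/2 → posterior Normal(-11/61, 20/61)
obs 12: x=-1/2 → posterior Normal(-9/44, 10/33)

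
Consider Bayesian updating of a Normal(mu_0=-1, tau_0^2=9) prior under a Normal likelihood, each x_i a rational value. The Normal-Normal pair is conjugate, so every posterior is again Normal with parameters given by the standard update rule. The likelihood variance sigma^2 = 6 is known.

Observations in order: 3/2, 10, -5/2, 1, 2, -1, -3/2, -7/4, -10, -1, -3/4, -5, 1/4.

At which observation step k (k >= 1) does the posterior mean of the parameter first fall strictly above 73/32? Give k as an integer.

obs 1: x=3/2 → posterior Normal(1/2, 18/5)
obs 2: x=10 → posterior Normal(65/16, 9/4)
obs 3: x=-5/2 → posterior Normal(25/11, 18/11)
obs 4: x=1 → posterior Normal(2, 9/7)
obs 5: x=2 → posterior Normal(2, 18/17)
obs 6: x=-1 → posterior Normal(31/20, 9/10)
obs 7: x=-3/2 → posterior Normal(53/46, 18/23)
obs 8: x=-7/4 → posterior Normal(85/104, 9/13)
obs 9: x=-10 → posterior Normal(-35/116, 18/29)
obs 10: x=-1 → posterior Normal(-47/128, 9/16)
obs 11: x=-3/4 → posterior Normal(-2/5, 18/35)
obs 12: x=-5 → posterior Normal(-29/38, 9/19)
obs 13: x=1/4 → posterior Normal(-113/164, 18/41)

k = 2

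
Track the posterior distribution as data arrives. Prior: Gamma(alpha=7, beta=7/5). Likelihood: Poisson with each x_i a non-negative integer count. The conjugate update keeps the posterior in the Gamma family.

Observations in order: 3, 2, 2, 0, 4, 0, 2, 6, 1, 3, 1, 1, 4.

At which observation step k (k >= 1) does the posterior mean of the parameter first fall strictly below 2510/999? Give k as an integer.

obs 1: x=3 → posterior Gamma(10, 12/5)
obs 2: x=2 → posterior Gamma(12, 17/5)
obs 3: x=2 → posterior Gamma(14, 22/5)
obs 4: x=0 → posterior Gamma(14, 27/5)
obs 5: x=4 → posterior Gamma(18, 32/5)
obs 6: x=0 → posterior Gamma(18, 37/5)
obs 7: x=2 → posterior Gamma(20, 42/5)
obs 8: x=6 → posterior Gamma(26, 47/5)
obs 9: x=1 → posterior Gamma(27, 52/5)
obs 10: x=3 → posterior Gamma(30, 57/5)
obs 11: x=1 → posterior Gamma(31, 62/5)
obs 12: x=1 → posterior Gamma(32, 67/5)
obs 13: x=4 → posterior Gamma(36, 72/5)

k = 6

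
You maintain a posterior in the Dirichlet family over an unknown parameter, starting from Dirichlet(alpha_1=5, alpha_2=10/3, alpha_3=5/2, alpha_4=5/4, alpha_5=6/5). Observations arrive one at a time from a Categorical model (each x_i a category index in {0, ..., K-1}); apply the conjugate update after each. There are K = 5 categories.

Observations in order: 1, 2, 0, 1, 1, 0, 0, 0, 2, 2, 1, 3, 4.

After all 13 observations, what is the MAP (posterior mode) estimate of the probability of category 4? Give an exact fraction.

72/1277

obs 1: x=1 → posterior Dirichlet(5, 13/3, 5/2, 5/4, 6/5)
obs 2: x=2 → posterior Dirichlet(5, 13/3, 7/2, 5/4, 6/5)
obs 3: x=0 → posterior Dirichlet(6, 13/3, 7/2, 5/4, 6/5)
obs 4: x=1 → posterior Dirichlet(6, 16/3, 7/2, 5/4, 6/5)
obs 5: x=1 → posterior Dirichlet(6, 19/3, 7/2, 5/4, 6/5)
obs 6: x=0 → posterior Dirichlet(7, 19/3, 7/2, 5/4, 6/5)
obs 7: x=0 → posterior Dirichlet(8, 19/3, 7/2, 5/4, 6/5)
obs 8: x=0 → posterior Dirichlet(9, 19/3, 7/2, 5/4, 6/5)
obs 9: x=2 → posterior Dirichlet(9, 19/3, 9/2, 5/4, 6/5)
obs 10: x=2 → posterior Dirichlet(9, 19/3, 11/2, 5/4, 6/5)
obs 11: x=1 → posterior Dirichlet(9, 22/3, 11/2, 5/4, 6/5)
obs 12: x=3 → posterior Dirichlet(9, 22/3, 11/2, 9/4, 6/5)
obs 13: x=4 → posterior Dirichlet(9, 22/3, 11/2, 9/4, 11/5)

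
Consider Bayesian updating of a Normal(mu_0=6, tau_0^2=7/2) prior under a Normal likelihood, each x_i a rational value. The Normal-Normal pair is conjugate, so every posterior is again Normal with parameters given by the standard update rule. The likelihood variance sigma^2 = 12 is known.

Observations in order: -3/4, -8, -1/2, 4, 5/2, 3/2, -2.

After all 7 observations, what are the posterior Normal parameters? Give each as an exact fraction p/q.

obs 1: x=-3/4 → posterior Normal(555/124, 84/31)
obs 2: x=-8 → posterior Normal(331/152, 42/19)
obs 3: x=-1/2 → posterior Normal(317/180, 28/15)
obs 4: x=4 → posterior Normal(33/16, 21/13)
obs 5: x=5/2 → posterior Normal(499/236, 84/59)
obs 6: x=3/2 → posterior Normal(541/264, 14/11)
obs 7: x=-2 → posterior Normal(485/292, 84/73)

mu_0=485/292, tau_0^2=84/73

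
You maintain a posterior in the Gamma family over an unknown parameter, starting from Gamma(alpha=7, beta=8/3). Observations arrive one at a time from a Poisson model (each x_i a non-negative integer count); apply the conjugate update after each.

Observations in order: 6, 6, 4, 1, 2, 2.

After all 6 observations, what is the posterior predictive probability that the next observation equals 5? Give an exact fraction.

obs 1: x=6 → posterior Gamma(13, 11/3)
obs 2: x=6 → posterior Gamma(19, 14/3)
obs 3: x=4 → posterior Gamma(23, 17/3)
obs 4: x=1 → posterior Gamma(24, 20/3)
obs 5: x=2 → posterior Gamma(26, 23/3)
obs 6: x=2 → posterior Gamma(28, 26/3)

7022143965143002938150359550896084935394721792/62623297589448778360828428329074752308805325441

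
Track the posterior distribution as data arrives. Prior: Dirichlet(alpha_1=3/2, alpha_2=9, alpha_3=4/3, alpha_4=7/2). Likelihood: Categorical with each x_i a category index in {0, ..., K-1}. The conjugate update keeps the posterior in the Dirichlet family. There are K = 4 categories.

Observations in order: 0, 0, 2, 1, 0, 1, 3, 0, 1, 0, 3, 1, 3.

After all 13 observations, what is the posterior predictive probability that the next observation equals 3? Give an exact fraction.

39/170

obs 1: x=0 → posterior Dirichlet(5/2, 9, 4/3, 7/2)
obs 2: x=0 → posterior Dirichlet(7/2, 9, 4/3, 7/2)
obs 3: x=2 → posterior Dirichlet(7/2, 9, 7/3, 7/2)
obs 4: x=1 → posterior Dirichlet(7/2, 10, 7/3, 7/2)
obs 5: x=0 → posterior Dirichlet(9/2, 10, 7/3, 7/2)
obs 6: x=1 → posterior Dirichlet(9/2, 11, 7/3, 7/2)
obs 7: x=3 → posterior Dirichlet(9/2, 11, 7/3, 9/2)
obs 8: x=0 → posterior Dirichlet(11/2, 11, 7/3, 9/2)
obs 9: x=1 → posterior Dirichlet(11/2, 12, 7/3, 9/2)
obs 10: x=0 → posterior Dirichlet(13/2, 12, 7/3, 9/2)
obs 11: x=3 → posterior Dirichlet(13/2, 12, 7/3, 11/2)
obs 12: x=1 → posterior Dirichlet(13/2, 13, 7/3, 11/2)
obs 13: x=3 → posterior Dirichlet(13/2, 13, 7/3, 13/2)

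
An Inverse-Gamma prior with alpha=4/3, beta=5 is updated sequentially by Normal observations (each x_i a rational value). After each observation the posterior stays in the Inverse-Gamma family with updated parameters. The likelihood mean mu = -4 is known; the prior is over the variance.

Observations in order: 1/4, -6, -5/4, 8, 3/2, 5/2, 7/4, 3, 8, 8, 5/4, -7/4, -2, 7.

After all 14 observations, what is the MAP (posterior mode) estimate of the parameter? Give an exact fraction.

obs 1: x=1/4 → posterior Inverse-Gamma(11/6, 449/32)
obs 2: x=-6 → posterior Inverse-Gamma(7/3, 513/32)
obs 3: x=-5/4 → posterior Inverse-Gamma(17/6, 317/16)
obs 4: x=8 → posterior Inverse-Gamma(10/3, 1469/16)
obs 5: x=3/2 → posterior Inverse-Gamma(23/6, 1711/16)
obs 6: x=5/2 → posterior Inverse-Gamma(13/3, 2049/16)
obs 7: x=7/4 → posterior Inverse-Gamma(29/6, 4627/32)
obs 8: x=3 → posterior Inverse-Gamma(16/3, 5411/32)
obs 9: x=8 → posterior Inverse-Gamma(35/6, 7715/32)
obs 10: x=8 → posterior Inverse-Gamma(19/3, 10019/32)
obs 11: x=5/4 → posterior Inverse-Gamma(41/6, 2615/8)
obs 12: x=-7/4 → posterior Inverse-Gamma(22/3, 10541/32)
obs 13: x=-2 → posterior Inverse-Gamma(47/6, 10605/32)
obs 14: x=7 → posterior Inverse-Gamma(25/3, 12541/32)

37623/896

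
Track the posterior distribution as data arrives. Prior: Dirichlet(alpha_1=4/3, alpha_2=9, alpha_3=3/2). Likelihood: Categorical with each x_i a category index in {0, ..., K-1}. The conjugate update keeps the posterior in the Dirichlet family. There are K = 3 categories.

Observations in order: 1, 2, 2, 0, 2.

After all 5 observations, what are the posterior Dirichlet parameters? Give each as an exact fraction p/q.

obs 1: x=1 → posterior Dirichlet(4/3, 10, 3/2)
obs 2: x=2 → posterior Dirichlet(4/3, 10, 5/2)
obs 3: x=2 → posterior Dirichlet(4/3, 10, 7/2)
obs 4: x=0 → posterior Dirichlet(7/3, 10, 7/2)
obs 5: x=2 → posterior Dirichlet(7/3, 10, 9/2)

alpha_1=7/3, alpha_2=10, alpha_3=9/2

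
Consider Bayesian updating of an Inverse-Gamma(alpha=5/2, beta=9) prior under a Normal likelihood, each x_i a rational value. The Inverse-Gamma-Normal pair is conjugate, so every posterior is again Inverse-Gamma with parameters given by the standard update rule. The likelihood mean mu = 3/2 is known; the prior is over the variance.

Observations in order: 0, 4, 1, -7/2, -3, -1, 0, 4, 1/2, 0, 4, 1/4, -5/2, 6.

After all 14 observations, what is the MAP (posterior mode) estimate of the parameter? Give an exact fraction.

715/112

obs 1: x=0 → posterior Inverse-Gamma(3, 81/8)
obs 2: x=4 → posterior Inverse-Gamma(7/2, 53/4)
obs 3: x=1 → posterior Inverse-Gamma(4, 107/8)
obs 4: x=-7/2 → posterior Inverse-Gamma(9/2, 207/8)
obs 5: x=-3 → posterior Inverse-Gamma(5, 36)
obs 6: x=-1 → posterior Inverse-Gamma(11/2, 313/8)
obs 7: x=0 → posterior Inverse-Gamma(6, 161/4)
obs 8: x=4 → posterior Inverse-Gamma(13/2, 347/8)
obs 9: x=1/2 → posterior Inverse-Gamma(7, 351/8)
obs 10: x=0 → posterior Inverse-Gamma(15/2, 45)
obs 11: x=4 → posterior Inverse-Gamma(8, 385/8)
obs 12: x=1/4 → posterior Inverse-Gamma(17/2, 1565/32)
obs 13: x=-5/2 → posterior Inverse-Gamma(9, 1821/32)
obs 14: x=6 → posterior Inverse-Gamma(19/2, 2145/32)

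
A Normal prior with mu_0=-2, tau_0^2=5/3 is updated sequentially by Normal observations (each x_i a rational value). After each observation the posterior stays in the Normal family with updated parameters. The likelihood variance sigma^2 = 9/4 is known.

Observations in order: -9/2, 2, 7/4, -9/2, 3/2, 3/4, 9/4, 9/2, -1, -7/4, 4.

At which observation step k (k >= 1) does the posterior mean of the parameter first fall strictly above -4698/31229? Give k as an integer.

k = 8

obs 1: x=-9/2 → posterior Normal(-144/47, 45/47)
obs 2: x=2 → posterior Normal(-104/67, 45/67)
obs 3: x=7/4 → posterior Normal(-23/29, 15/29)
obs 4: x=-9/2 → posterior Normal(-159/107, 45/107)
obs 5: x=3/2 → posterior Normal(-129/127, 45/127)
obs 6: x=3/4 → posterior Normal(-38/49, 15/49)
obs 7: x=9/4 → posterior Normal(-69/167, 45/167)
obs 8: x=9/2 → posterior Normal(21/187, 45/187)
obs 9: x=-1 → posterior Normal(1/207, 5/23)
obs 10: x=-7/4 → posterior Normal(-34/227, 45/227)
obs 11: x=4 → posterior Normal(46/247, 45/247)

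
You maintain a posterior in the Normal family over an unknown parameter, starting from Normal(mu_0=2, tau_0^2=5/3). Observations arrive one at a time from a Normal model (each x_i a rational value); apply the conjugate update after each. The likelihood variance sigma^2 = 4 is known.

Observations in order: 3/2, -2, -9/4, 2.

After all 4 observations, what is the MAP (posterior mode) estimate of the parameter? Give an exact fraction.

obs 1: x=3/2 → posterior Normal(63/34, 20/17)
obs 2: x=-2 → posterior Normal(43/44, 10/11)
obs 3: x=-9/4 → posterior Normal(41/108, 20/27)
obs 4: x=2 → posterior Normal(81/128, 5/8)

81/128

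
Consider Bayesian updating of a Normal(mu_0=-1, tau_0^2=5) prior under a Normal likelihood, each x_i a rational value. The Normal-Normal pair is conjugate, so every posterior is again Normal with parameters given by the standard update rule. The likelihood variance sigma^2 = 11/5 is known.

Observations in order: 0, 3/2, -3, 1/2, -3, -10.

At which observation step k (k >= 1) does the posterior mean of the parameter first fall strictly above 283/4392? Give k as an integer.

k = 2

obs 1: x=0 → posterior Normal(-11/36, 55/36)
obs 2: x=3/2 → posterior Normal(53/122, 55/61)
obs 3: x=-3 → posterior Normal(-97/172, 55/86)
obs 4: x=1/2 → posterior Normal(-12/37, 55/111)
obs 5: x=-3 → posterior Normal(-111/136, 55/136)
obs 6: x=-10 → posterior Normal(-361/161, 55/161)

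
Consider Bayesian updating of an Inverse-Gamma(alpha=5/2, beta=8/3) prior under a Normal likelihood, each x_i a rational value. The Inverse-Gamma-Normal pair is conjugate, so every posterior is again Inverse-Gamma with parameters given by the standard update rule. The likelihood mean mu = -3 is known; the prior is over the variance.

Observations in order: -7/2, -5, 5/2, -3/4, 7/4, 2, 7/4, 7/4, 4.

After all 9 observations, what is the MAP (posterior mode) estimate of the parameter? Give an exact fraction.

2239/192

obs 1: x=-7/2 → posterior Inverse-Gamma(3, 67/24)
obs 2: x=-5 → posterior Inverse-Gamma(7/2, 115/24)
obs 3: x=5/2 → posterior Inverse-Gamma(4, 239/12)
obs 4: x=-3/4 → posterior Inverse-Gamma(9/2, 2155/96)
obs 5: x=7/4 → posterior Inverse-Gamma(5, 1619/48)
obs 6: x=2 → posterior Inverse-Gamma(11/2, 2219/48)
obs 7: x=7/4 → posterior Inverse-Gamma(6, 5521/96)
obs 8: x=7/4 → posterior Inverse-Gamma(13/2, 1651/24)
obs 9: x=4 → posterior Inverse-Gamma(7, 2239/24)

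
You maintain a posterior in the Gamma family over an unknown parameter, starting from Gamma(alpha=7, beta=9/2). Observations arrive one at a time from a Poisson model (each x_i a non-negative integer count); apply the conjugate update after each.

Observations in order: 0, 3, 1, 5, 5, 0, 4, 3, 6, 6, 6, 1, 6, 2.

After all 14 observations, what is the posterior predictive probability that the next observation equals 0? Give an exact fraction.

178276797380844447702757858884404011224935802397048440472846012467118236101624477993293/3225175755681701824418674019288630909438430311024275341356747872656863282979148902266199

obs 1: x=0 → posterior Gamma(7, 11/2)
obs 2: x=3 → posterior Gamma(10, 13/2)
obs 3: x=1 → posterior Gamma(11, 15/2)
obs 4: x=5 → posterior Gamma(16, 17/2)
obs 5: x=5 → posterior Gamma(21, 19/2)
obs 6: x=0 → posterior Gamma(21, 21/2)
obs 7: x=4 → posterior Gamma(25, 23/2)
obs 8: x=3 → posterior Gamma(28, 25/2)
obs 9: x=6 → posterior Gamma(34, 27/2)
obs 10: x=6 → posterior Gamma(40, 29/2)
obs 11: x=6 → posterior Gamma(46, 31/2)
obs 12: x=1 → posterior Gamma(47, 33/2)
obs 13: x=6 → posterior Gamma(53, 35/2)
obs 14: x=2 → posterior Gamma(55, 37/2)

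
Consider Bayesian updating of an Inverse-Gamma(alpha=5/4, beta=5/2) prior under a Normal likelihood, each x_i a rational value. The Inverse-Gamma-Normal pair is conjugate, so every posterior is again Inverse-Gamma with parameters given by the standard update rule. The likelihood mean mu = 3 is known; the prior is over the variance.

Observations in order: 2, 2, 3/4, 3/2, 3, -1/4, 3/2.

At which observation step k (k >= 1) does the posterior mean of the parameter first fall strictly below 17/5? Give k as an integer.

obs 1: x=2 → posterior Inverse-Gamma(7/4, 3)
obs 2: x=2 → posterior Inverse-Gamma(9/4, 7/2)
obs 3: x=3/4 → posterior Inverse-Gamma(11/4, 193/32)
obs 4: x=3/2 → posterior Inverse-Gamma(13/4, 229/32)
obs 5: x=3 → posterior Inverse-Gamma(15/4, 229/32)
obs 6: x=-1/4 → posterior Inverse-Gamma(17/4, 199/16)
obs 7: x=3/2 → posterior Inverse-Gamma(19/4, 217/16)

k = 2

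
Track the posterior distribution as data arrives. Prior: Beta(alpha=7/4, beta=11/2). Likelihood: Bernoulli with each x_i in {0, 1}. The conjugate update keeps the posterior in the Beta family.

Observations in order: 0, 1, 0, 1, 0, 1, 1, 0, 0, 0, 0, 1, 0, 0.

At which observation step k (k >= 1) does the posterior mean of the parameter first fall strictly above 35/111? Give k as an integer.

k = 4

obs 1: x=0 → posterior Beta(7/4, 13/2)
obs 2: x=1 → posterior Beta(11/4, 13/2)
obs 3: x=0 → posterior Beta(11/4, 15/2)
obs 4: x=1 → posterior Beta(15/4, 15/2)
obs 5: x=0 → posterior Beta(15/4, 17/2)
obs 6: x=1 → posterior Beta(19/4, 17/2)
obs 7: x=1 → posterior Beta(23/4, 17/2)
obs 8: x=0 → posterior Beta(23/4, 19/2)
obs 9: x=0 → posterior Beta(23/4, 21/2)
obs 10: x=0 → posterior Beta(23/4, 23/2)
obs 11: x=0 → posterior Beta(23/4, 25/2)
obs 12: x=1 → posterior Beta(27/4, 25/2)
obs 13: x=0 → posterior Beta(27/4, 27/2)
obs 14: x=0 → posterior Beta(27/4, 29/2)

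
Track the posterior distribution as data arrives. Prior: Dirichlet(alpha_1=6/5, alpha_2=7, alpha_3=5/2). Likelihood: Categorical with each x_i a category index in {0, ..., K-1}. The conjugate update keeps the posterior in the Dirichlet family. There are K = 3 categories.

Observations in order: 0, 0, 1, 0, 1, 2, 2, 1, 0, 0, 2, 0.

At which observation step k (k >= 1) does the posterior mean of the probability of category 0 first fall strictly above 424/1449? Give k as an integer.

k = 10

obs 1: x=0 → posterior Dirichlet(11/5, 7, 5/2)
obs 2: x=0 → posterior Dirichlet(16/5, 7, 5/2)
obs 3: x=1 → posterior Dirichlet(16/5, 8, 5/2)
obs 4: x=0 → posterior Dirichlet(21/5, 8, 5/2)
obs 5: x=1 → posterior Dirichlet(21/5, 9, 5/2)
obs 6: x=2 → posterior Dirichlet(21/5, 9, 7/2)
obs 7: x=2 → posterior Dirichlet(21/5, 9, 9/2)
obs 8: x=1 → posterior Dirichlet(21/5, 10, 9/2)
obs 9: x=0 → posterior Dirichlet(26/5, 10, 9/2)
obs 10: x=0 → posterior Dirichlet(31/5, 10, 9/2)
obs 11: x=2 → posterior Dirichlet(31/5, 10, 11/2)
obs 12: x=0 → posterior Dirichlet(36/5, 10, 11/2)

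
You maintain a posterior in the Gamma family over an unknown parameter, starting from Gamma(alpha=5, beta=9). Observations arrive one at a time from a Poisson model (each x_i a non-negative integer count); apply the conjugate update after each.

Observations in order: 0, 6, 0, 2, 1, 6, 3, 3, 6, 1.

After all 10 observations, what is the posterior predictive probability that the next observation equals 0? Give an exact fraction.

1580770532156861979997149793605296459437459/8589934592000000000000000000000000000000000

obs 1: x=0 → posterior Gamma(5, 10)
obs 2: x=6 → posterior Gamma(11, 11)
obs 3: x=0 → posterior Gamma(11, 12)
obs 4: x=2 → posterior Gamma(13, 13)
obs 5: x=1 → posterior Gamma(14, 14)
obs 6: x=6 → posterior Gamma(20, 15)
obs 7: x=3 → posterior Gamma(23, 16)
obs 8: x=3 → posterior Gamma(26, 17)
obs 9: x=6 → posterior Gamma(32, 18)
obs 10: x=1 → posterior Gamma(33, 19)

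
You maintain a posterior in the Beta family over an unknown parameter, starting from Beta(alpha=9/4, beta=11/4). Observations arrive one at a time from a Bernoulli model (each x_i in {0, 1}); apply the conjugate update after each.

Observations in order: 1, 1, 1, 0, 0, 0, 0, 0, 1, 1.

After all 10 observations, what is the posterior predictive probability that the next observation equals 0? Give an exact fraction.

31/60

obs 1: x=1 → posterior Beta(13/4, 11/4)
obs 2: x=1 → posterior Beta(17/4, 11/4)
obs 3: x=1 → posterior Beta(21/4, 11/4)
obs 4: x=0 → posterior Beta(21/4, 15/4)
obs 5: x=0 → posterior Beta(21/4, 19/4)
obs 6: x=0 → posterior Beta(21/4, 23/4)
obs 7: x=0 → posterior Beta(21/4, 27/4)
obs 8: x=0 → posterior Beta(21/4, 31/4)
obs 9: x=1 → posterior Beta(25/4, 31/4)
obs 10: x=1 → posterior Beta(29/4, 31/4)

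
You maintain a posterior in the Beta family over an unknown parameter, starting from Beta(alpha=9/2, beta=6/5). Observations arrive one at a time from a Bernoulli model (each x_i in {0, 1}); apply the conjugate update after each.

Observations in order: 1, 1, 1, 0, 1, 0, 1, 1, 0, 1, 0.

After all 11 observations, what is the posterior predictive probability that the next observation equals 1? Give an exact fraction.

obs 1: x=1 → posterior Beta(11/2, 6/5)
obs 2: x=1 → posterior Beta(13/2, 6/5)
obs 3: x=1 → posterior Beta(15/2, 6/5)
obs 4: x=0 → posterior Beta(15/2, 11/5)
obs 5: x=1 → posterior Beta(17/2, 11/5)
obs 6: x=0 → posterior Beta(17/2, 16/5)
obs 7: x=1 → posterior Beta(19/2, 16/5)
obs 8: x=1 → posterior Beta(21/2, 16/5)
obs 9: x=0 → posterior Beta(21/2, 21/5)
obs 10: x=1 → posterior Beta(23/2, 21/5)
obs 11: x=0 → posterior Beta(23/2, 26/5)

115/167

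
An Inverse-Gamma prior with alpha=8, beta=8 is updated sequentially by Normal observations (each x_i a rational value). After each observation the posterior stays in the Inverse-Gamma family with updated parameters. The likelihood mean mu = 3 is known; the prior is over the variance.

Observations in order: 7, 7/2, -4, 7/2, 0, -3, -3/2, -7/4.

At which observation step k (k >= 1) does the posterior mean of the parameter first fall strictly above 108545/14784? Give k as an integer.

obs 1: x=7 → posterior Inverse-Gamma(17/2, 16)
obs 2: x=7/2 → posterior Inverse-Gamma(9, 129/8)
obs 3: x=-4 → posterior Inverse-Gamma(19/2, 325/8)
obs 4: x=7/2 → posterior Inverse-Gamma(10, 163/4)
obs 5: x=0 → posterior Inverse-Gamma(21/2, 181/4)
obs 6: x=-3 → posterior Inverse-Gamma(11, 253/4)
obs 7: x=-3/2 → posterior Inverse-Gamma(23/2, 587/8)
obs 8: x=-7/4 → posterior Inverse-Gamma(12, 2709/32)

k = 8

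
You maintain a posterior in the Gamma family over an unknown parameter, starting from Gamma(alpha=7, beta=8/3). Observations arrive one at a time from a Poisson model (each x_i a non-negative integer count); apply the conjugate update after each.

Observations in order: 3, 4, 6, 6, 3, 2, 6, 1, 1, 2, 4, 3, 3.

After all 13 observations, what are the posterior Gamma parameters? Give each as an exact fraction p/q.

alpha=51, beta=47/3

obs 1: x=3 → posterior Gamma(10, 11/3)
obs 2: x=4 → posterior Gamma(14, 14/3)
obs 3: x=6 → posterior Gamma(20, 17/3)
obs 4: x=6 → posterior Gamma(26, 20/3)
obs 5: x=3 → posterior Gamma(29, 23/3)
obs 6: x=2 → posterior Gamma(31, 26/3)
obs 7: x=6 → posterior Gamma(37, 29/3)
obs 8: x=1 → posterior Gamma(38, 32/3)
obs 9: x=1 → posterior Gamma(39, 35/3)
obs 10: x=2 → posterior Gamma(41, 38/3)
obs 11: x=4 → posterior Gamma(45, 41/3)
obs 12: x=3 → posterior Gamma(48, 44/3)
obs 13: x=3 → posterior Gamma(51, 47/3)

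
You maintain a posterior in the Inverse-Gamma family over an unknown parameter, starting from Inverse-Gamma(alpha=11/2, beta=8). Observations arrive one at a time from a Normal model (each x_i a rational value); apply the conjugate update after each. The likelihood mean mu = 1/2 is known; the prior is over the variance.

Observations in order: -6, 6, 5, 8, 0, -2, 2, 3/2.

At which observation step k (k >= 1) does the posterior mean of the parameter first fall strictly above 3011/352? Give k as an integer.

k = 3

obs 1: x=-6 → posterior Inverse-Gamma(6, 233/8)
obs 2: x=6 → posterior Inverse-Gamma(13/2, 177/4)
obs 3: x=5 → posterior Inverse-Gamma(7, 435/8)
obs 4: x=8 → posterior Inverse-Gamma(15/2, 165/2)
obs 5: x=0 → posterior Inverse-Gamma(8, 661/8)
obs 6: x=-2 → posterior Inverse-Gamma(17/2, 343/4)
obs 7: x=2 → posterior Inverse-Gamma(9, 695/8)
obs 8: x=3/2 → posterior Inverse-Gamma(19/2, 699/8)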